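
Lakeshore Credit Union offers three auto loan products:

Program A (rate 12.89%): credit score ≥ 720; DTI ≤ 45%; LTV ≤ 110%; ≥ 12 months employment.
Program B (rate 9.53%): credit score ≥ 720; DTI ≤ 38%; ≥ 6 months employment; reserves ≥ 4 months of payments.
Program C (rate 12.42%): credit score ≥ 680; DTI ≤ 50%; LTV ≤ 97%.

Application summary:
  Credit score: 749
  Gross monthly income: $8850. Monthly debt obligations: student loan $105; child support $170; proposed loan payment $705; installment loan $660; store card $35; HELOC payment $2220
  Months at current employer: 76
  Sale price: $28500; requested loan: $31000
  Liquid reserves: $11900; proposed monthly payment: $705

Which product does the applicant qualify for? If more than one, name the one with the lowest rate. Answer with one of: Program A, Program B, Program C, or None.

Program A

Total debts = (105 + 170 + 705 + 660 + 35 + 2,220) = 3,895; DTI = 3,895/8,850 = 44%.
LTV = 31,000/28,500 = 108.8%.
Reserves = 11,900/705 = 16.9 months.
Program A: score 749 ≥ 720; DTI 44% ≤ 45%; LTV 108.8% ≤ 110%; employment 76 ≥ 12 mo → qualifies.
Program B: score 749 ≥ 720; DTI 44% > 38%; employment 76 ≥ 6 mo; reserves 16.9 ≥ 4 mo → does not qualify.
Program C: score 749 ≥ 680; DTI 44% ≤ 50%; LTV 108.8% > 97% → does not qualify.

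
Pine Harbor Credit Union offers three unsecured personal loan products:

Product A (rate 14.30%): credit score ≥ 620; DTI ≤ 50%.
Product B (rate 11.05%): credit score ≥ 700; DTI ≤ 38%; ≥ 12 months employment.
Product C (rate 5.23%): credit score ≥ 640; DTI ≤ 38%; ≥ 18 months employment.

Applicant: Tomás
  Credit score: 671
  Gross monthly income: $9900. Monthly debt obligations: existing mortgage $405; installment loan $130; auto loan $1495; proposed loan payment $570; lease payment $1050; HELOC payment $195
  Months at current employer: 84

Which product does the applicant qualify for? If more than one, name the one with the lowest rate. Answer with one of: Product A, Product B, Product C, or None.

Product A

Total debts = (405 + 130 + 1,495 + 570 + 1,050 + 195) = 3,845; DTI = 3,845/9,900 = 38.8%.
Product A: score 671 ≥ 620; DTI 38.8% ≤ 50% → qualifies.
Product B: score 671 < 700; DTI 38.8% > 38%; employment 84 ≥ 12 mo → does not qualify.
Product C: score 671 ≥ 640; DTI 38.8% > 38%; employment 84 ≥ 18 mo → does not qualify.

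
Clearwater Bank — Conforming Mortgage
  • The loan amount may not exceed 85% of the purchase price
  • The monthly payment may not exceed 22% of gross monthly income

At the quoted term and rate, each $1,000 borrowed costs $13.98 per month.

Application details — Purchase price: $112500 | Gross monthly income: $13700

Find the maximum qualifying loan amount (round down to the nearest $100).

Payment cap: 22% × $13,700 = $3,014/month.
At $13.98 per $1,000, that supports 3,014/13.98 × 1,000 ≈ $215,593 → $215,500.
LTV cap: 85% × $112,500 = $95,625 → $95,600.
Binding constraint: loan-to-value.

$95,600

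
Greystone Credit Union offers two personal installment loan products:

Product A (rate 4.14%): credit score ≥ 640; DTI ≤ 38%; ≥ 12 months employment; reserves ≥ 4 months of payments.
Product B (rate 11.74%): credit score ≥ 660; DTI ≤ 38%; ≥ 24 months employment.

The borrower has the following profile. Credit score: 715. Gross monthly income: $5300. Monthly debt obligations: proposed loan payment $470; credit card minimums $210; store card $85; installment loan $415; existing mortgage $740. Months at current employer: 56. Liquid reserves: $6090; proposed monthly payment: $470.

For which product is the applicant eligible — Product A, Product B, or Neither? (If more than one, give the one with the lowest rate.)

Total debts = (470 + 210 + 85 + 415 + 740) = 1,920; DTI = 1,920/5,300 = 36.2%.
Reserves = 6,090/470 = 13.0 months.
Product A: score 715 ≥ 640; DTI 36.2% ≤ 38%; employment 56 ≥ 12 mo; reserves 13.0 ≥ 4 mo → qualifies.
Product B: score 715 ≥ 660; DTI 36.2% ≤ 38%; employment 56 ≥ 24 mo → qualifies.
Qualifying: Product A, Product B. Lowest rate is 4.14% → Product A.

Product A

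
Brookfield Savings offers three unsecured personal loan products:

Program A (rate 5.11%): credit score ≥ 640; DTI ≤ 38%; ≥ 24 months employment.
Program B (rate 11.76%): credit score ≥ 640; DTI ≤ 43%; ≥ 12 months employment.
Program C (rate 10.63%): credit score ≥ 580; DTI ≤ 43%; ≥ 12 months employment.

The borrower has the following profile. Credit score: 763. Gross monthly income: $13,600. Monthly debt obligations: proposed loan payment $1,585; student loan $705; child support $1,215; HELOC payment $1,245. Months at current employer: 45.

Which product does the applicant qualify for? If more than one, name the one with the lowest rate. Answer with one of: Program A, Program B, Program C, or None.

Program A

Total debts = (1,585 + 705 + 1,215 + 1,245) = 4,750; DTI = 4,750/13,600 = 34.9%.
Program A: score 763 ≥ 640; DTI 34.9% ≤ 38%; employment 45 ≥ 24 mo → qualifies.
Program B: score 763 ≥ 640; DTI 34.9% ≤ 43%; employment 45 ≥ 12 mo → qualifies.
Program C: score 763 ≥ 580; DTI 34.9% ≤ 43%; employment 45 ≥ 12 mo → qualifies.
Qualifying: Program A, Program B, Program C. Lowest rate is 5.11% → Program A.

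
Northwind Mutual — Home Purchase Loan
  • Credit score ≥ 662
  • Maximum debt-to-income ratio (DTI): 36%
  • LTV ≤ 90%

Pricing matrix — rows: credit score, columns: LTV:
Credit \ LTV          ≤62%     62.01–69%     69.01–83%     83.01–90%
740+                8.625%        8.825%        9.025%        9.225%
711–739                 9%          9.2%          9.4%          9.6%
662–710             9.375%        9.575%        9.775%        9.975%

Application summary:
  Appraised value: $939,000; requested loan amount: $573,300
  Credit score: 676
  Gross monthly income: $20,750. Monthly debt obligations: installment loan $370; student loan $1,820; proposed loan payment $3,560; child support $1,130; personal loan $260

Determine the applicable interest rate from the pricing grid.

9.375%

Credit score 676 ≥ 662; Total monthly debts = (370 + 1,820 + 3,560 + 1,130 + 260) = 7,140. Debt-to-income = 7,140/20,750 = 34.4% — meets 36% limit
LTV: 573,300 ÷ 939,000 = 61.1%, within 90% cap
Score 676 is in the 662–710 band; LTV 61.1% is in the ≤62% band → 9.375%.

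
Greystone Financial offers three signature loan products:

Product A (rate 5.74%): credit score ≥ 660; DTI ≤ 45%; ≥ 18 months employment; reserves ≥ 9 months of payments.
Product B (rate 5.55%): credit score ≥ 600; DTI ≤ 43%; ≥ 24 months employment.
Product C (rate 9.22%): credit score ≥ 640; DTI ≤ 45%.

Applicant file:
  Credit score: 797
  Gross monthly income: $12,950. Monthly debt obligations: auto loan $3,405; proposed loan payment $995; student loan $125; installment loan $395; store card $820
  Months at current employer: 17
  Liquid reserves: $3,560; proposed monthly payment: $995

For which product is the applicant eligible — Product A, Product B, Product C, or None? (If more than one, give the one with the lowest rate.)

Total debts = (3,405 + 995 + 125 + 395 + 820) = 5,740; DTI = 5,740/12,950 = 44.3%.
Reserves = 3,560/995 = 3.6 months.
Product A: score 797 ≥ 660; DTI 44.3% ≤ 45%; employment 17 < 18 mo; reserves 3.6 < 9 mo → does not qualify.
Product B: score 797 ≥ 600; DTI 44.3% > 43%; employment 17 < 24 mo → does not qualify.
Product C: score 797 ≥ 640; DTI 44.3% ≤ 45% → qualifies.

Product C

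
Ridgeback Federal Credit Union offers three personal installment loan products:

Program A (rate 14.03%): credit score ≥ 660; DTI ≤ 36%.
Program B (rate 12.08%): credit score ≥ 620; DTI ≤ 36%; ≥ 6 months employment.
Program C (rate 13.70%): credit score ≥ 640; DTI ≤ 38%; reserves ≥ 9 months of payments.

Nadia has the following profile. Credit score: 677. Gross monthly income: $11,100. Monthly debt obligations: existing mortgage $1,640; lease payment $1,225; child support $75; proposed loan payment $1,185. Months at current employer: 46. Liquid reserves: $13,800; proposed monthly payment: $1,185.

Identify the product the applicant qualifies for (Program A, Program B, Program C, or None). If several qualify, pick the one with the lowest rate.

Program C

Total debts = (1,640 + 1,225 + 75 + 1,185) = 4,125; DTI = 4,125/11,100 = 37.2%.
Reserves = 13,800/1,185 = 11.6 months.
Program A: score 677 ≥ 660; DTI 37.2% > 36% → does not qualify.
Program B: score 677 ≥ 620; DTI 37.2% > 36%; employment 46 ≥ 6 mo → does not qualify.
Program C: score 677 ≥ 640; DTI 37.2% ≤ 38%; reserves 11.6 ≥ 9 mo → qualifies.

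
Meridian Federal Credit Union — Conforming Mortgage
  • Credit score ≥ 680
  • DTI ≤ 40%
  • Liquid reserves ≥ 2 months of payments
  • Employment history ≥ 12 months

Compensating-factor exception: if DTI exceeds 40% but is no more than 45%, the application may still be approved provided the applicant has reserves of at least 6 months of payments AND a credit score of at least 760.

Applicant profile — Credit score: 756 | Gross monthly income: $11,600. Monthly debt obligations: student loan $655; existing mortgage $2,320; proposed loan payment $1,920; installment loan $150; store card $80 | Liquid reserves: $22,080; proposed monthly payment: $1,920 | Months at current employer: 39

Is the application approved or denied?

Credit score 756 ≥ 680 (meets base)
Total debts = (655 + 2,320 + 1,920 + 150 + 80) = 5,125. DTI = 5,125/11,600 = 44.2% > 40% — standard DTI limit exceeded.
Reserves: 22,080 ÷ 1,920 = 11.5 months (meets 2-month minimum)
Employment 39 ≥ 12 months
DTI 44.2% is within the 40%–45% exception band; checking compensating factors.
Override check — reserves: 11.5 mo (ok); score: 756 (below 760).
Compensating-factor requirement not fully met.

Denied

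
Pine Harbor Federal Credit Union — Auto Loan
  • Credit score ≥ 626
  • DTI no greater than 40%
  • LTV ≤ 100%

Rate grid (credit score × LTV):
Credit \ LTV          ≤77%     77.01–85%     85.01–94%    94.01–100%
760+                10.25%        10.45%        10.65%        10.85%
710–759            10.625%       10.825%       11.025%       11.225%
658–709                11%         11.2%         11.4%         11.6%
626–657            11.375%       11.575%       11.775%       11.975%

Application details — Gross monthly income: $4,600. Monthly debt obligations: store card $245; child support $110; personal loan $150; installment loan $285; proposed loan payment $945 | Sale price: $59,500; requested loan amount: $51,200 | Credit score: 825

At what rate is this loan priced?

10.65%

Credit score 825 ≥ 626; Total monthly debts = (245 + 110 + 150 + 285 + 945) = 1,735. DTI = 1,735/4,600 = 37.7% ≤ 40%
LTV: 51,200 ÷ 59,500 = 86.1%, within 100% cap
Row: 825 falls in 760+. Column: 86.1% falls in 85.01–94%. Rate = 10.65%.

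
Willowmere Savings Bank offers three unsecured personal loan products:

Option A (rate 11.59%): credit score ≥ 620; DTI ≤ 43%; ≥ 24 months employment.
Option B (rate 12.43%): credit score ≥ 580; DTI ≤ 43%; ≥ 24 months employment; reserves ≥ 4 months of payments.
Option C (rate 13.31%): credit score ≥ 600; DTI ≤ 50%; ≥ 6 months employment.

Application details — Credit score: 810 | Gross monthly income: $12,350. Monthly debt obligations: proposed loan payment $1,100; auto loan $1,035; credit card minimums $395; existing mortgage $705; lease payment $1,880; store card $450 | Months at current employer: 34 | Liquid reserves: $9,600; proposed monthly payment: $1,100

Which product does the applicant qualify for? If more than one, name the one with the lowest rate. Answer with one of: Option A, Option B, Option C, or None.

Option C

Total debts = (1,100 + 1,035 + 395 + 705 + 1,880 + 450) = 5,565; DTI = 5,565/12,350 = 45.1%.
Reserves = 9,600/1,100 = 8.7 months.
Option A: score 810 ≥ 620; DTI 45.1% > 43%; employment 34 ≥ 24 mo → does not qualify.
Option B: score 810 ≥ 580; DTI 45.1% > 43%; employment 34 ≥ 24 mo; reserves 8.7 ≥ 4 mo → does not qualify.
Option C: score 810 ≥ 600; DTI 45.1% ≤ 50%; employment 34 ≥ 6 mo → qualifies.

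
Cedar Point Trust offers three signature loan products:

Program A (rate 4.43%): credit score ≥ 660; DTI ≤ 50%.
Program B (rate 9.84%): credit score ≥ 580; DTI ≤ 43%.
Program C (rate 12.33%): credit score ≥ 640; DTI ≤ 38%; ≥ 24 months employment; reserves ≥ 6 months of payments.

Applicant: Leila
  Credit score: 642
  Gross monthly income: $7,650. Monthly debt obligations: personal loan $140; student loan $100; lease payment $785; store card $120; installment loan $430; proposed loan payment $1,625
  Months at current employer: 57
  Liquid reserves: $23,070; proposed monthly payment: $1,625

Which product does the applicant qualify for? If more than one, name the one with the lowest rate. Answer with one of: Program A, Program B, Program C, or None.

Total debts = (140 + 100 + 785 + 120 + 430 + 1,625) = 3,200; DTI = 3,200/7,650 = 41.8%.
Reserves = 23,070/1,625 = 14.2 months.
Program A: score 642 < 660; DTI 41.8% ≤ 50% → does not qualify.
Program B: score 642 ≥ 580; DTI 41.8% ≤ 43% → qualifies.
Program C: score 642 ≥ 640; DTI 41.8% > 38%; employment 57 ≥ 24 mo; reserves 14.2 ≥ 6 mo → does not qualify.

Program B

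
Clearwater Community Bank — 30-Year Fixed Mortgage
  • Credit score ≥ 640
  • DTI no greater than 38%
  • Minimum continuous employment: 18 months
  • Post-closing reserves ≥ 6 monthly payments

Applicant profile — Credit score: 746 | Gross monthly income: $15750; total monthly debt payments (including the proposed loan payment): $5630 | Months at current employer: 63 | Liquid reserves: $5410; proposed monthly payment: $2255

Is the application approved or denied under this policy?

Denied

Credit score 746 ≥ 640 (meets)
DTI: 5,630 ÷ 15,750 = 35.7%, within the 38% cap
Employment 63 ≥ 18 months
Liquid reserves cover 5,410/2,255 = 2.4 months — < 6 required
Fails on reserves.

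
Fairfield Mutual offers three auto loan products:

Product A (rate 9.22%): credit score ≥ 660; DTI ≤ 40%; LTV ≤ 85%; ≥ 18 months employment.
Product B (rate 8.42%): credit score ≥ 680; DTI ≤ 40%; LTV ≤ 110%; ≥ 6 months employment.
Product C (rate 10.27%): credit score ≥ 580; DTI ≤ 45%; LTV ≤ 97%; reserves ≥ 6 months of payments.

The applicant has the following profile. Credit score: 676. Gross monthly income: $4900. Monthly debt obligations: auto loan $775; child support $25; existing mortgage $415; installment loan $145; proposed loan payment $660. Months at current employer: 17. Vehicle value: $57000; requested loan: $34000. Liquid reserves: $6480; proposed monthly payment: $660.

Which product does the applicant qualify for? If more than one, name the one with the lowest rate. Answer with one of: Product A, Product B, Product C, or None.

Product C

Total debts = (775 + 25 + 415 + 145 + 660) = 2,020; DTI = 2,020/4,900 = 41.2%.
LTV = 34,000/57,000 = 59.6%.
Reserves = 6,480/660 = 9.8 months.
Product A: score 676 ≥ 660; DTI 41.2% > 40%; LTV 59.6% ≤ 85%; employment 17 < 18 mo → does not qualify.
Product B: score 676 < 680; DTI 41.2% > 40%; LTV 59.6% ≤ 110%; employment 17 ≥ 6 mo → does not qualify.
Product C: score 676 ≥ 580; DTI 41.2% ≤ 45%; LTV 59.6% ≤ 97%; reserves 9.8 ≥ 6 mo → qualifies.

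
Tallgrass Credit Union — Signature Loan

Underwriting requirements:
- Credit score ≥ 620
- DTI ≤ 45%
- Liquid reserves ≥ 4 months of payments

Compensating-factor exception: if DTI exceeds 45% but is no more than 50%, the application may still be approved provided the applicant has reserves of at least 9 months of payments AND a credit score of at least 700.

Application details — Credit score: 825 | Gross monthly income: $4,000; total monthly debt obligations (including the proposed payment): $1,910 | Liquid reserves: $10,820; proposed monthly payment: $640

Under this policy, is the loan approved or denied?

Approved

Credit score 825 ≥ 620 (meets base)
DTI = 1,910/4,000 = 47.8% > 45% — standard DTI limit exceeded.
Reserves = 10,820/640 = 16.9 months ≥ 4
47.8% falls in the override range (45%–50%), so the compensating-factor test applies.
Reserves 16.9 ≥ 9 months; credit score 825 ≥ 700.
Both compensating conditions met → exception applies.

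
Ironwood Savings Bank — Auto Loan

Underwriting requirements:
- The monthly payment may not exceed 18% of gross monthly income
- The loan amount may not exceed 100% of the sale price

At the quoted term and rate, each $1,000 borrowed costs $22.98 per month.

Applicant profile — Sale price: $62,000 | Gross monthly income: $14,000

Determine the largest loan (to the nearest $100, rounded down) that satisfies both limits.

$62,000

Payment cap: 18% × $14,000 = $2,520/month.
At $22.98 per $1,000, that supports 2,520/22.98 × 1,000 ≈ $109,660 → $109,600.
LTV cap: 100% × $62,000 = $62,000 → $62,000.
Binding constraint: loan-to-value.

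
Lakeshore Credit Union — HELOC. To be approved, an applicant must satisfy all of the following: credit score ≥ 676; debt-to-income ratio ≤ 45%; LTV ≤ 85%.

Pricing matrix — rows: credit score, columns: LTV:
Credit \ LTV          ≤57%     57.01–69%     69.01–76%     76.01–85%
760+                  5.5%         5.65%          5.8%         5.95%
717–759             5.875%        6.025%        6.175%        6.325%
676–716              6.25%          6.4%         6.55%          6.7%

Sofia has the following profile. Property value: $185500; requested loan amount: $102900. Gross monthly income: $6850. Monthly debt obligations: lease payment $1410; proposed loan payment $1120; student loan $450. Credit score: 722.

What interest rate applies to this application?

Credit score 722 ≥ 676; Total monthly debts = (1,410 + 1,120 + 450) = 2,980. DTI: 2,980 ÷ 6,850 = 43.5%, within the 45% cap
Loan-to-value = 102,900/185,500 = 55.5% — pass (85% max)
Score 722 is in the 717–759 band; LTV 55.5% is in the ≤57% band → 5.875%.

5.875%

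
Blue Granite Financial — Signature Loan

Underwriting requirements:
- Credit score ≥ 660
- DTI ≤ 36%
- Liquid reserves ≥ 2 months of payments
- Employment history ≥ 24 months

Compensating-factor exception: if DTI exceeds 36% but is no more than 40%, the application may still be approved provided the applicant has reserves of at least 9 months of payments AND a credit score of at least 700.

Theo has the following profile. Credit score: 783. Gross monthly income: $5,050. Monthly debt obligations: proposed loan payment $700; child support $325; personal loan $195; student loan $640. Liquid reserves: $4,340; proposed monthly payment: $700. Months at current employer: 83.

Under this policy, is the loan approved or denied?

Credit score 783 ≥ 660 (meets base)
Total debts = (700 + 325 + 195 + 640) = 1,860. DTI: 1,860 ÷ 5,050 = 36.8%, over the 36% base limit.
Reserves: 4,340 ÷ 700 = 6.2 months (meets 2-month minimum)
Employment 83 ≥ 24 months
DTI 36.8% is within the 36%–40% exception band; checking compensating factors.
Override check — reserves: 6.2 mo (short of 9); score: 783 (ok).
Override conditions not both satisfied; exception does not apply.

Denied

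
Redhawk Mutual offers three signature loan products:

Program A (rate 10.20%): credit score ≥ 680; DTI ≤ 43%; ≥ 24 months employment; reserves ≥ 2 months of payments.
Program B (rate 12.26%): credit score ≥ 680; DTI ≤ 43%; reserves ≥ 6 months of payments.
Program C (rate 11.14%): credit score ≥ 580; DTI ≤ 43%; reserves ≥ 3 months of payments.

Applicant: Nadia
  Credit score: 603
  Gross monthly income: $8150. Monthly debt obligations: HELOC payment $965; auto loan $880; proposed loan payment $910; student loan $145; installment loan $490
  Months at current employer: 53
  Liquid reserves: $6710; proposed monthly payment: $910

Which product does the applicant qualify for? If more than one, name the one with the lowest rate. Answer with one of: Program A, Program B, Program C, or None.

Program C

Total debts = (965 + 880 + 910 + 145 + 490) = 3,390; DTI = 3,390/8,150 = 41.6%.
Reserves = 6,710/910 = 7.4 months.
Program A: score 603 < 680; DTI 41.6% ≤ 43%; employment 53 ≥ 24 mo; reserves 7.4 ≥ 2 mo → does not qualify.
Program B: score 603 < 680; DTI 41.6% ≤ 43%; reserves 7.4 ≥ 6 mo → does not qualify.
Program C: score 603 ≥ 580; DTI 41.6% ≤ 43%; reserves 7.4 ≥ 3 mo → qualifies.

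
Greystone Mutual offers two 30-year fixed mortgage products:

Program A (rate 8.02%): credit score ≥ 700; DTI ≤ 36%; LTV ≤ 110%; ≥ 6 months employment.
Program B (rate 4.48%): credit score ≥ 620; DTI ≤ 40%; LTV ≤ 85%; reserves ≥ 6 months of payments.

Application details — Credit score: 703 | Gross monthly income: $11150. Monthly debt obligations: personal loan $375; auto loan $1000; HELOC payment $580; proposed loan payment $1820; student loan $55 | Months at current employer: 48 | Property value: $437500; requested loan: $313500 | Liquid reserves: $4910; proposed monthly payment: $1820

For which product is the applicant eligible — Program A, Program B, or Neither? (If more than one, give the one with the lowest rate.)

Total debts = (375 + 1,000 + 580 + 1,820 + 55) = 3,830; DTI = 3,830/11,150 = 34.3%.
LTV = 313,500/437,500 = 71.7%.
Reserves = 4,910/1,820 = 2.7 months.
Program A: score 703 ≥ 700; DTI 34.3% ≤ 36%; LTV 71.7% ≤ 110%; employment 48 ≥ 6 mo → qualifies.
Program B: score 703 ≥ 620; DTI 34.3% ≤ 40%; LTV 71.7% ≤ 85%; reserves 2.7 < 6 mo → does not qualify.

Program A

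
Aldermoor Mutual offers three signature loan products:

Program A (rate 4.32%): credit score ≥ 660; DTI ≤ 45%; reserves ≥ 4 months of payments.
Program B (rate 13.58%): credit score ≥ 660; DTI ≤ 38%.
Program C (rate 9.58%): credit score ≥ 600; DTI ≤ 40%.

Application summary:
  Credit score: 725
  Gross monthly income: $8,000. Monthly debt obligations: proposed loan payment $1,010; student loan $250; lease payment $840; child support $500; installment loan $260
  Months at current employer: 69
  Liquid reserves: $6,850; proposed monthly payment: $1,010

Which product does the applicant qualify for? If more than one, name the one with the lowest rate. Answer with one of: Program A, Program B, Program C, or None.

Program A

Total debts = (1,010 + 250 + 840 + 500 + 260) = 2,860; DTI = 2,860/8,000 = 35.8%.
Reserves = 6,850/1,010 = 6.8 months.
Program A: score 725 ≥ 660; DTI 35.8% ≤ 45%; reserves 6.8 ≥ 4 mo → qualifies.
Program B: score 725 ≥ 660; DTI 35.8% ≤ 38% → qualifies.
Program C: score 725 ≥ 600; DTI 35.8% ≤ 40% → qualifies.
Qualifying: Program A, Program B, Program C. Lowest rate is 4.32% → Program A.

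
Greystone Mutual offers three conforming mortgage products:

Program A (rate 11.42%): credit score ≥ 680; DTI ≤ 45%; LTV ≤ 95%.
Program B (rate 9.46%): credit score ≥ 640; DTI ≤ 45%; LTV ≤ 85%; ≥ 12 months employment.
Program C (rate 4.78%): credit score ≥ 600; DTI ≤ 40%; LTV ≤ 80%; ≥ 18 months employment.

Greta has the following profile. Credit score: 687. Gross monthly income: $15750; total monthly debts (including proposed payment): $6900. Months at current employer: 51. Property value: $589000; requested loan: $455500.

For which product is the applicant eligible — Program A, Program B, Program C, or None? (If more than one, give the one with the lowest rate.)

Program B

DTI = 6,900/15,750 = 43.8%.
LTV = 455,500/589,000 = 77.3%.
Program A: score 687 ≥ 680; DTI 43.8% ≤ 45%; LTV 77.3% ≤ 95% → qualifies.
Program B: score 687 ≥ 640; DTI 43.8% ≤ 45%; LTV 77.3% ≤ 85%; employment 51 ≥ 12 mo → qualifies.
Program C: score 687 ≥ 600; DTI 43.8% > 40%; LTV 77.3% ≤ 80%; employment 51 ≥ 18 mo → does not qualify.
Qualifying: Program A, Program B. Lowest rate is 9.46% → Program B.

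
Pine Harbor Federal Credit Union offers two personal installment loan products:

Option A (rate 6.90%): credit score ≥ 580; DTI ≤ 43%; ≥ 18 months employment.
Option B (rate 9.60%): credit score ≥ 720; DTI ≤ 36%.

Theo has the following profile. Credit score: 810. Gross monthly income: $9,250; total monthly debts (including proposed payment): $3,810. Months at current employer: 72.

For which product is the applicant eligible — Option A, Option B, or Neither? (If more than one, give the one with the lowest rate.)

Option A

DTI = 3,810/9,250 = 41.2%.
Option A: score 810 ≥ 580; DTI 41.2% ≤ 43%; employment 72 ≥ 18 mo → qualifies.
Option B: score 810 ≥ 720; DTI 41.2% > 36% → does not qualify.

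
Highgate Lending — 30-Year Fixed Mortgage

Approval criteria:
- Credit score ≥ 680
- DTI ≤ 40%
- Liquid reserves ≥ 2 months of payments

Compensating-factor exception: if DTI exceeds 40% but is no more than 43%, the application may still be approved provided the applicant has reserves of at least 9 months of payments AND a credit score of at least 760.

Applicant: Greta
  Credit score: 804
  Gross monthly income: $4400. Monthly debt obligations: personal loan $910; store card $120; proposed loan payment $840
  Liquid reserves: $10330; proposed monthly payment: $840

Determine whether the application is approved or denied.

Credit score 804 ≥ 680 (meets base)
Total debts = (910 + 120 + 840) = 1,870. DTI: 1,870 ÷ 4,400 = 42.5%, over the 40% base limit.
Reserves = 10,330/840 = 12.3 months ≥ 2
42.5% falls in the override range (40%–43%), so the compensating-factor test applies.
Reserves 12.3 ≥ 9 months; credit score 804 ≥ 760.
Both override conditions satisfied; DTI exception granted.

Approved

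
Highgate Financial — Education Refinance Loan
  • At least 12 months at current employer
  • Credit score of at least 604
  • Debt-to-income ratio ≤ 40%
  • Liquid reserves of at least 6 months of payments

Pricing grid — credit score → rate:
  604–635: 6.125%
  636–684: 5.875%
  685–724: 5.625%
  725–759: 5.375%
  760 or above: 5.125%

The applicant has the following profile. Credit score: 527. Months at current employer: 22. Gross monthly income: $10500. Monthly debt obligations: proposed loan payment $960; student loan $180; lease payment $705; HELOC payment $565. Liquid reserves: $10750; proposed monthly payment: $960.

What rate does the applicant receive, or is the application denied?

Denied

Credit score 527 < 604 (below minimum)
Employment 22 ≥ 12 months
Liquid reserves cover 10,750/960 = 11.2 months — ≥ 6 required
Total monthly debts = (960 + 180 + 705 + 565) = 2,410. DTI: 2,410 ÷ 10,500 = 23%, within the 40% cap
Not all requirements met → denied.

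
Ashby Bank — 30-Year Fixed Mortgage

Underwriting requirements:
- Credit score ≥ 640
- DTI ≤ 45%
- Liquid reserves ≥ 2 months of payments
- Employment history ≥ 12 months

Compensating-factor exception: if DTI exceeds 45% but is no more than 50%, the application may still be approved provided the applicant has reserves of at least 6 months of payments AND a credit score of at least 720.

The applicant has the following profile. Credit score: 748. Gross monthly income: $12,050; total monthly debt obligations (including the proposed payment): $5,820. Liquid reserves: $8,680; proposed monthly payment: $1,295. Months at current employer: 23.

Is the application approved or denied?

Approved

Credit score 748 ≥ 640 (meets base)
DTI: 5,820 ÷ 12,050 = 48.3%, over the 45% base limit.
Reserves: 8,680 ÷ 1,295 = 6.7 months (meets 2-month minimum)
Employment 23 ≥ 12 months
DTI 48.3% is within the 45%–50% exception band; checking compensating factors.
Override check — reserves: 6.7 mo (ok); score: 748 (ok).
Both override conditions satisfied; DTI exception granted.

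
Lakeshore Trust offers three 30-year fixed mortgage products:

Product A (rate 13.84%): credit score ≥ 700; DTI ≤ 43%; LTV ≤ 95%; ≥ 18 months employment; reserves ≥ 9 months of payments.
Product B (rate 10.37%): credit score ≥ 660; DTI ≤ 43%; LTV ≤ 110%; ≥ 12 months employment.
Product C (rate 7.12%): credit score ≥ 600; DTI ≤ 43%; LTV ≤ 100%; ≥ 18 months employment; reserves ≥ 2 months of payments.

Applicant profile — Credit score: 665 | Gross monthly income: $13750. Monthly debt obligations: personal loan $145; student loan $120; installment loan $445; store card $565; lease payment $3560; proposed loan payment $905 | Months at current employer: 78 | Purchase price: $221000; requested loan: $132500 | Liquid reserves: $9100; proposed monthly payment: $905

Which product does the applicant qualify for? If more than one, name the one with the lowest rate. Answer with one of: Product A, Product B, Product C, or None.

Total debts = (145 + 120 + 445 + 565 + 3,560 + 905) = 5,740; DTI = 5,740/13,750 = 41.7%.
LTV = 132,500/221,000 = 60%.
Reserves = 9,100/905 = 10.1 months.
Product A: score 665 < 700; DTI 41.7% ≤ 43%; LTV 60% ≤ 95%; employment 78 ≥ 18 mo; reserves 10.1 ≥ 9 mo → does not qualify.
Product B: score 665 ≥ 660; DTI 41.7% ≤ 43%; LTV 60% ≤ 110%; employment 78 ≥ 12 mo → qualifies.
Product C: score 665 ≥ 600; DTI 41.7% ≤ 43%; LTV 60% ≤ 100%; employment 78 ≥ 18 mo; reserves 10.1 ≥ 2 mo → qualifies.
Qualifying: Product B, Product C. Lowest rate is 7.12% → Product C.

Product C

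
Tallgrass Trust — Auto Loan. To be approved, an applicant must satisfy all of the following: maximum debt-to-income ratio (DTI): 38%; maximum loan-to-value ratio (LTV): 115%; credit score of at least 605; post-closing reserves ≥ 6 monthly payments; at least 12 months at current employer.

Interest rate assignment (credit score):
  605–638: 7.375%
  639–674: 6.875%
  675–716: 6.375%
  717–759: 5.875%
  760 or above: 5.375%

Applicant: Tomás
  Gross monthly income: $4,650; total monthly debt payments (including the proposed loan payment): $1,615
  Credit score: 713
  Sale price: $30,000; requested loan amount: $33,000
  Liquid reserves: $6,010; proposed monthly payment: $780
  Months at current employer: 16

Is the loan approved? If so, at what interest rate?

Credit score 713 ≥ 605 (meets minimum)
Reserves = 6,010/780 = 7.7 months ≥ 6
Employment 16 ≥ 12 months
Debt-to-income = 1,615/4,650 = 34.7% — meets 38% limit
Loan-to-value = 33,000/30,000 = 110% — pass (115% max)
All requirements met. Score 713 falls in the 675–716 tier → 6.375%.

Approved at 6.375%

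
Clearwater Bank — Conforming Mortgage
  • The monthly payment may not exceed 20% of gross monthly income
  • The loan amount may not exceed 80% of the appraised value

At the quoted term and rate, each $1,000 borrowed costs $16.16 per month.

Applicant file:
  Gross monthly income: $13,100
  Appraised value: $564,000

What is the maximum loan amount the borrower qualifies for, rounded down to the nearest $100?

$162,100

Payment cap: 20% × $13,100 = $2,620/month.
At $16.16 per $1,000, that supports 2,620/16.16 × 1,000 ≈ $162,128 → $162,100.
LTV cap: 80% × $564,000 = $451,200 → $451,200.
Binding constraint: payment-to-income.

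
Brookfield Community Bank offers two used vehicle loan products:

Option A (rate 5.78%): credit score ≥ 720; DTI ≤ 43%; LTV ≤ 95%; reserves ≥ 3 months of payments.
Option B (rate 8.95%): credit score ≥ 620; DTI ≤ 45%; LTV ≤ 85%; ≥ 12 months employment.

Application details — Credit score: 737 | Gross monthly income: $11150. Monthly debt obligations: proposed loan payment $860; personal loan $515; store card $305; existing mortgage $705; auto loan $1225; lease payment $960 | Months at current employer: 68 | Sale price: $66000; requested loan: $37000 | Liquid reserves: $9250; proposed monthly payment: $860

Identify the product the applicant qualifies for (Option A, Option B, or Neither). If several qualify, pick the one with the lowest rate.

Total debts = (860 + 515 + 305 + 705 + 1,225 + 960) = 4,570; DTI = 4,570/11,150 = 41%.
LTV = 37,000/66,000 = 56.1%.
Reserves = 9,250/860 = 10.8 months.
Option A: score 737 ≥ 720; DTI 41% ≤ 43%; LTV 56.1% ≤ 95%; reserves 10.8 ≥ 3 mo → qualifies.
Option B: score 737 ≥ 620; DTI 41% ≤ 45%; LTV 56.1% ≤ 85%; employment 68 ≥ 12 mo → qualifies.
Qualifying: Option A, Option B. Lowest rate is 5.78% → Option A.

Option A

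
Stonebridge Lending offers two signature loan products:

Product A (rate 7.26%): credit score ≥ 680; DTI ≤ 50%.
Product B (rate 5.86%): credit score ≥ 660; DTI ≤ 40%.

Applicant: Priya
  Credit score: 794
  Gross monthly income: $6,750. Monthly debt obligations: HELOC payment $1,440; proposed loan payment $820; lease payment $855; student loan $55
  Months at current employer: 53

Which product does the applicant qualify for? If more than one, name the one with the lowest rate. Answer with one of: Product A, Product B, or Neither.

Product A

Total debts = (1,440 + 820 + 855 + 55) = 3,170; DTI = 3,170/6,750 = 47%.
Product A: score 794 ≥ 680; DTI 47% ≤ 50% → qualifies.
Product B: score 794 ≥ 660; DTI 47% > 40% → does not qualify.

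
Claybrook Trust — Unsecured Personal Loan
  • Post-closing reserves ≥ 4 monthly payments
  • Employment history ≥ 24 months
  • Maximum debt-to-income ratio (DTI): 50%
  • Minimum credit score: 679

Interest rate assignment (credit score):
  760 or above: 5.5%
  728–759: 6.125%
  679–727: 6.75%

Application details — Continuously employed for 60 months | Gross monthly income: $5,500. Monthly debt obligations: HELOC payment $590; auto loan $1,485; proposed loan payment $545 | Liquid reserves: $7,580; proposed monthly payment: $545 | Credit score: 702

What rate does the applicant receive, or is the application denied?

Credit score 702 ≥ 679 (meets minimum)
Employment 60 ≥ 24 months
Liquid reserves cover 7,580/545 = 13.9 months — ≥ 4 required
Total monthly debts = (590 + 1,485 + 545) = 2,620. DTI: 2,620 ÷ 5,500 = 47.6%, within the 50% cap
All requirements met. Score 702 falls in the 679–727 tier → 6.75%.

Approved at 6.75%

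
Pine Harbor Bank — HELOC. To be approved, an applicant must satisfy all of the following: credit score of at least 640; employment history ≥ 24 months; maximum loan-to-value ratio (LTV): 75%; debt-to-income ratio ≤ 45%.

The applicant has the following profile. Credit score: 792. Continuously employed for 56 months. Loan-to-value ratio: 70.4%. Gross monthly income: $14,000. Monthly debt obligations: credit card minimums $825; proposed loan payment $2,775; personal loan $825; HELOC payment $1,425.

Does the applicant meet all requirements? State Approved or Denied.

Credit score 792 ≥ 640 (meets)
Employment 56 ≥ 24 months
LTV 70.4% — within 75%
Total monthly debts = (825 + 2,775 + 825 + 1,425) = 5,850. Debt-to-income = 5,850/14,000 = 41.8% — meets 45% limit
All criteria satisfied.

Approved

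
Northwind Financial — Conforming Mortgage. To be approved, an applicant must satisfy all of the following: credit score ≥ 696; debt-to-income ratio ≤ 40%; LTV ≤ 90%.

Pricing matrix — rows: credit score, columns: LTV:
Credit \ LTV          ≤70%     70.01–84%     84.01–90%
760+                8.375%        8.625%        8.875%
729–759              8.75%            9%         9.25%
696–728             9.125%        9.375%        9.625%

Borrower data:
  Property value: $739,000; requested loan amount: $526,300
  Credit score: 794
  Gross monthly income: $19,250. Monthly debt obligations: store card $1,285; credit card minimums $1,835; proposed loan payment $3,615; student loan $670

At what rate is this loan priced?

8.625%

Credit score 794 ≥ 696; Total monthly debts = (1,285 + 1,835 + 3,615 + 670) = 7,405. DTI = 7,405/19,250 = 38.5% ≤ 40%
LTV = 526,300/739,000 = 71.2% ≤ 90%
Credit 794 → row 760+; LTV 71.2% → column 70.01–84%. Grid cell → 8.625%.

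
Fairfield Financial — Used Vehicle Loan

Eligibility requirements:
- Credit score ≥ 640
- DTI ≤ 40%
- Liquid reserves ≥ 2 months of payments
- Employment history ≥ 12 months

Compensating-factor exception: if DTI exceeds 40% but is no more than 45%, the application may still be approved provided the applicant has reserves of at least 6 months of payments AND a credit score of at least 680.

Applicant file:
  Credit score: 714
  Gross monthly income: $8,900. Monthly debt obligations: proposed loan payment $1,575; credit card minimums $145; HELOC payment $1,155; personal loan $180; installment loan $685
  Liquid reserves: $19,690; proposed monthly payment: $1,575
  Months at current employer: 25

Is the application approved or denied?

Approved

Credit score 714 ≥ 640 (meets base)
Total debts = (1,575 + 145 + 1,155 + 180 + 685) = 3,740. DTI: 3,740 ÷ 8,900 = 42%, over the 40% base limit.
Reserves: 19,690 ÷ 1,575 = 12.5 months (meets 2-month minimum)
Employment 25 ≥ 12 months
42% falls in the override range (40%–45%), so the compensating-factor test applies.
Override check — reserves: 12.5 mo (ok); score: 714 (ok).
Both override conditions satisfied; DTI exception granted.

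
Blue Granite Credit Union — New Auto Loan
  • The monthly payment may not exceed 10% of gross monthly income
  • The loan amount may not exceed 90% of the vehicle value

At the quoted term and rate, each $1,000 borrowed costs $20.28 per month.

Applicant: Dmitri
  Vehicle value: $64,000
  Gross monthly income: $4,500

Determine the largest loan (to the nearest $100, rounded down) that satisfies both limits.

$22,100

Payment cap: 10% × $4,500 = $450/month.
At $20.28 per $1,000, that supports 450/20.28 × 1,000 ≈ $22,189 → $22,100.
LTV cap: 90% × $64,000 = $57,600 → $57,600.
Binding constraint: payment-to-income.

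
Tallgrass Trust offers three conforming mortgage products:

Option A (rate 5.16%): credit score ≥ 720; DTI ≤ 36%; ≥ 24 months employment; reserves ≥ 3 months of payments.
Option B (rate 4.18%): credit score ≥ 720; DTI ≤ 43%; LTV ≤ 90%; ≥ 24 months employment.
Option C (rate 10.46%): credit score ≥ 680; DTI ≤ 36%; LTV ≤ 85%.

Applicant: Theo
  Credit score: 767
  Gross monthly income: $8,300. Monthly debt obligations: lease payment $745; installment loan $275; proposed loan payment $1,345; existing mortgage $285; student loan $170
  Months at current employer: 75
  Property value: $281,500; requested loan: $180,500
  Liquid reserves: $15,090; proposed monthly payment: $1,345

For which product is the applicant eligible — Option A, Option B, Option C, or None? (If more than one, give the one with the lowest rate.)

Total debts = (745 + 275 + 1,345 + 285 + 170) = 2,820; DTI = 2,820/8,300 = 34%.
LTV = 180,500/281,500 = 64.1%.
Reserves = 15,090/1,345 = 11.2 months.
Option A: score 767 ≥ 720; DTI 34% ≤ 36%; employment 75 ≥ 24 mo; reserves 11.2 ≥ 3 mo → qualifies.
Option B: score 767 ≥ 720; DTI 34% ≤ 43%; LTV 64.1% ≤ 90%; employment 75 ≥ 24 mo → qualifies.
Option C: score 767 ≥ 680; DTI 34% ≤ 36%; LTV 64.1% ≤ 85% → qualifies.
Qualifying: Option A, Option B, Option C. Lowest rate is 4.18% → Option B.

Option B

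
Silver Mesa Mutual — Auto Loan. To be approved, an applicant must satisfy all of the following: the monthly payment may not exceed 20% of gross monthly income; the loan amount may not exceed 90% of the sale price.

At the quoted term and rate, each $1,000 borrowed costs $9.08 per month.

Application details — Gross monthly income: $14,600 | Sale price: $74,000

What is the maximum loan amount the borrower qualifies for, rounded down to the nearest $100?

Payment cap: 20% × $14,600 = $2,920/month.
At $9.08 per $1,000, that supports 2,920/9.08 × 1,000 ≈ $321,585 → $321,500.
LTV cap: 90% × $74,000 = $66,600 → $66,600.
Binding constraint: loan-to-value.

$66,600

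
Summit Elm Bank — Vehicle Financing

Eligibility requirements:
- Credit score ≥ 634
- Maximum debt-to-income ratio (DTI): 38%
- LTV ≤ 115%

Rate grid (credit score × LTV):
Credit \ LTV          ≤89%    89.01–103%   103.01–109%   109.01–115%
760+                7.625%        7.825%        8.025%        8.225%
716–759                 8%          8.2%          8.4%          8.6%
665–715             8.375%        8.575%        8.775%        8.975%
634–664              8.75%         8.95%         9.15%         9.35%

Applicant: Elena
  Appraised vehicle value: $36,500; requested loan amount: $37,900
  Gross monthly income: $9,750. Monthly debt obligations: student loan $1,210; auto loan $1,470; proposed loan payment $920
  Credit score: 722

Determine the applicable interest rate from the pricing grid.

8.4%

Credit score 722 ≥ 634; Total monthly debts = (1,210 + 1,470 + 920) = 3,600. DTI = 3,600/9,750 = 36.9% ≤ 38%
LTV = 37,900/36,500 = 103.8% ≤ 115%
Row: 722 falls in 716–759. Column: 103.8% falls in 103.01–109%. Rate = 8.4%.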